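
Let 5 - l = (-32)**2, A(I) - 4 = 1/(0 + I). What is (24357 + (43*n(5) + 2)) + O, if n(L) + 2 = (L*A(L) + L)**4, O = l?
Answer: 19673222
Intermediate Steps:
A(I) = 4 + 1/I (A(I) = 4 + 1/(0 + I) = 4 + 1/I)
l = -1019 (l = 5 - 1*(-32)**2 = 5 - 1*1024 = 5 - 1024 = -1019)
O = -1019
n(L) = -2 + (L + L*(4 + 1/L))**4 (n(L) = -2 + (L*(4 + 1/L) + L)**4 = -2 + (L + L*(4 + 1/L))**4)
(24357 + (43*n(5) + 2)) + O = (24357 + (43*(-2 + (1 + 5*5)**4) + 2)) - 1019 = (24357 + (43*(-2 + (1 + 25)**4) + 2)) - 1019 = (24357 + (43*(-2 + 26**4) + 2)) - 1019 = (24357 + (43*(-2 + 456976) + 2)) - 1019 = (24357 + (43*456974 + 2)) - 1019 = (24357 + (19649882 + 2)) - 1019 = (24357 + 19649884) - 1019 = 19674241 - 1019 = 19673222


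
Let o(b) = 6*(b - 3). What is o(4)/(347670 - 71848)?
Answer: 3/137911 ≈ 2.1753e-5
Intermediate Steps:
o(b) = -18 + 6*b (o(b) = 6*(-3 + b) = -18 + 6*b)
o(4)/(347670 - 71848) = (-18 + 6*4)/(347670 - 71848) = (-18 + 24)/275822 = 6*(1/275822) = 3/137911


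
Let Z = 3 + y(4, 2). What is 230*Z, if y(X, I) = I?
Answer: 1150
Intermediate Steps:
Z = 5 (Z = 3 + 2 = 5)
230*Z = 230*5 = 1150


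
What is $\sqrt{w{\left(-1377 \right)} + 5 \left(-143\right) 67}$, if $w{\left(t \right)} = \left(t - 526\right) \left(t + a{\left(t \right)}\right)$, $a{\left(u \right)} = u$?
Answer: $11 \sqrt{42917} \approx 2278.8$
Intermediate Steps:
$w{\left(t \right)} = 2 t \left(-526 + t\right)$ ($w{\left(t \right)} = \left(t - 526\right) \left(t + t\right) = \left(-526 + t\right) 2 t = 2 t \left(-526 + t\right)$)
$\sqrt{w{\left(-1377 \right)} + 5 \left(-143\right) 67} = \sqrt{2 \left(-1377\right) \left(-526 - 1377\right) + 5 \left(-143\right) 67} = \sqrt{2 \left(-1377\right) \left(-1903\right) - 47905} = \sqrt{5240862 - 47905} = \sqrt{5192957} = 11 \sqrt{42917}$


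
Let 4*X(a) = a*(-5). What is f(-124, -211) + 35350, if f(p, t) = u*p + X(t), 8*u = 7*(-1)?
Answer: 142889/4 ≈ 35722.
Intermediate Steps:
X(a) = -5*a/4 (X(a) = (a*(-5))/4 = (-5*a)/4 = -5*a/4)
u = -7/8 (u = (7*(-1))/8 = (⅛)*(-7) = -7/8 ≈ -0.87500)
f(p, t) = -7*p/8 - 5*t/4
f(-124, -211) + 35350 = (-7/8*(-124) - 5/4*(-211)) + 35350 = (217/2 + 1055/4) + 35350 = 1489/4 + 35350 = 142889/4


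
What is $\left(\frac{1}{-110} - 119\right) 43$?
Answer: $- \frac{562913}{110} \approx -5117.4$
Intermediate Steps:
$\left(\frac{1}{-110} - 119\right) 43 = \left(- \frac{1}{110} - 119\right) 43 = \left(- \frac{13091}{110}\right) 43 = - \frac{562913}{110}$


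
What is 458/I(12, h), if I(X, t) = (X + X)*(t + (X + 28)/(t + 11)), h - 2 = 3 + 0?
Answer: 229/90 ≈ 2.5444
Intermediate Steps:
h = 5 (h = 2 + (3 + 0) = 2 + 3 = 5)
I(X, t) = 2*X*(t + (28 + X)/(11 + t)) (I(X, t) = (2*X)*(t + (28 + X)/(11 + t)) = 2*X*(t + (28 + X)/(11 + t)))
458/I(12, h) = 458/((2*12*(28 + 12 + 5² + 11*5)/(11 + 5))) = 458/((2*12*(28 + 12 + 25 + 55)/16)) = 458/((2*12*(1/16)*120)) = 458/180 = 458*(1/180) = 229/90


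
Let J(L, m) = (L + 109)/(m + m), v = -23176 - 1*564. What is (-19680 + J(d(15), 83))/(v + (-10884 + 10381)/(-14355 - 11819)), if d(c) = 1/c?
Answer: 641283468068/773605969965 ≈ 0.82895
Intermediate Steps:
v = -23740 (v = -23176 - 564 = -23740)
J(L, m) = (109 + L)/(2*m) (J(L, m) = (109 + L)/((2*m)) = (109 + L)*(1/(2*m)) = (109 + L)/(2*m))
(-19680 + J(d(15), 83))/(v + (-10884 + 10381)/(-14355 - 11819)) = (-19680 + (½)*(109 + 1/15)/83)/(-23740 + (-10884 + 10381)/(-14355 - 11819)) = (-19680 + (½)*(1/83)*(109 + 1/15))/(-23740 - 503/(-26174)) = (-19680 + (½)*(1/83)*(1636/15))/(-23740 - 503*(-1/26174)) = (-19680 + 818/1245)/(-23740 + 503/26174) = -24500782/(1245*(-621370257/26174)) = -24500782/1245*(-26174/621370257) = 641283468068/773605969965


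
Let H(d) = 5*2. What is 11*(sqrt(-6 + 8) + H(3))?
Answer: 110 + 11*sqrt(2) ≈ 125.56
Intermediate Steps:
H(d) = 10
11*(sqrt(-6 + 8) + H(3)) = 11*(sqrt(-6 + 8) + 10) = 11*(sqrt(2) + 10) = 11*(10 + sqrt(2)) = 110 + 11*sqrt(2)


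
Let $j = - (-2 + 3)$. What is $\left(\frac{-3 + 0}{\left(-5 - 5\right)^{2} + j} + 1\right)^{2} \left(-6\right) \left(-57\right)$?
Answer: $\frac{38912}{121} \approx 321.59$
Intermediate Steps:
$j = -1$ ($j = \left(-1\right) 1 = -1$)
$\left(\frac{-3 + 0}{\left(-5 - 5\right)^{2} + j} + 1\right)^{2} \left(-6\right) \left(-57\right) = \left(\frac{-3 + 0}{\left(-5 - 5\right)^{2} - 1} + 1\right)^{2} \left(-6\right) \left(-57\right) = \left(- \frac{3}{\left(-10\right)^{2} - 1} + 1\right)^{2} \left(-6\right) \left(-57\right) = \left(- \frac{3}{100 - 1} + 1\right)^{2} \left(-6\right) \left(-57\right) = \left(- \frac{3}{99} + 1\right)^{2} \left(-6\right) \left(-57\right) = \left(\left(-3\right) \frac{1}{99} + 1\right)^{2} \left(-6\right) \left(-57\right) = \left(- \frac{1}{33} + 1\right)^{2} \left(-6\right) \left(-57\right) = \left(\frac{32}{33}\right)^{2} \left(-6\right) \left(-57\right) = \frac{1024}{1089} \left(-6\right) \left(-57\right) = \left(- \frac{2048}{363}\right) \left(-57\right) = \frac{38912}{121}$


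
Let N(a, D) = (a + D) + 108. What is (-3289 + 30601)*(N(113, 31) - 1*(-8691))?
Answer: 244251216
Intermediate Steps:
N(a, D) = 108 + D + a (N(a, D) = (D + a) + 108 = 108 + D + a)
(-3289 + 30601)*(N(113, 31) - 1*(-8691)) = (-3289 + 30601)*((108 + 31 + 113) - 1*(-8691)) = 27312*(252 + 8691) = 27312*8943 = 244251216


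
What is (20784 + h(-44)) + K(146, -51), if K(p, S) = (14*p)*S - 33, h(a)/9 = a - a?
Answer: -83493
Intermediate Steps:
h(a) = 0 (h(a) = 9*(a - a) = 9*0 = 0)
K(p, S) = -33 + 14*S*p (K(p, S) = 14*S*p - 33 = -33 + 14*S*p)
(20784 + h(-44)) + K(146, -51) = (20784 + 0) + (-33 + 14*(-51)*146) = 20784 + (-33 - 104244) = 20784 - 104277 = -83493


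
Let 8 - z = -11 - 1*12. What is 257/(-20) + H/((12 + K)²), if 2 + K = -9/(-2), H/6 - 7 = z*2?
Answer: -183017/16820 ≈ -10.881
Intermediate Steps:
z = 31 (z = 8 - (-11 - 1*12) = 8 - (-11 - 12) = 8 - 1*(-23) = 8 + 23 = 31)
H = 414 (H = 42 + 6*(31*2) = 42 + 6*62 = 42 + 372 = 414)
K = 5/2 (K = -2 - 9/(-2) = -2 - 9*(-½) = -2 + 9/2 = 5/2 ≈ 2.5000)
257/(-20) + H/((12 + K)²) = 257/(-20) + 414/((12 + 5/2)²) = 257*(-1/20) + 414/((29/2)²) = -257/20 + 414/(841/4) = -257/20 + 414*(4/841) = -257/20 + 1656/841 = -183017/16820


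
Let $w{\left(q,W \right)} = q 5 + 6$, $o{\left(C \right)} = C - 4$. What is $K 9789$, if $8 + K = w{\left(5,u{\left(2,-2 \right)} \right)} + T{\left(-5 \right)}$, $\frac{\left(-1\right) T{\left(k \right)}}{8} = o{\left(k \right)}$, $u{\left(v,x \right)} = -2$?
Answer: $929955$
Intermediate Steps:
$o{\left(C \right)} = -4 + C$
$w{\left(q,W \right)} = 6 + 5 q$ ($w{\left(q,W \right)} = 5 q + 6 = 6 + 5 q$)
$T{\left(k \right)} = 32 - 8 k$ ($T{\left(k \right)} = - 8 \left(-4 + k\right) = 32 - 8 k$)
$K = 95$ ($K = -8 + \left(\left(6 + 5 \cdot 5\right) + \left(32 - -40\right)\right) = -8 + \left(\left(6 + 25\right) + \left(32 + 40\right)\right) = -8 + \left(31 + 72\right) = -8 + 103 = 95$)
$K 9789 = 95 \cdot 9789 = 929955$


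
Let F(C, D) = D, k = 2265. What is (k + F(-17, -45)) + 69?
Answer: 2289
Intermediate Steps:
(k + F(-17, -45)) + 69 = (2265 - 45) + 69 = 2220 + 69 = 2289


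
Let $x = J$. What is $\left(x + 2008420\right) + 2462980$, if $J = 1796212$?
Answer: $6267612$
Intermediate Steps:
$x = 1796212$
$\left(x + 2008420\right) + 2462980 = \left(1796212 + 2008420\right) + 2462980 = 3804632 + 2462980 = 6267612$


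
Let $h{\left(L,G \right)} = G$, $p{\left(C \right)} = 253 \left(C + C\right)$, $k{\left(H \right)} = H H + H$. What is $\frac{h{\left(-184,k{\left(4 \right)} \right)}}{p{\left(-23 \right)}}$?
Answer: $- \frac{10}{5819} \approx -0.0017185$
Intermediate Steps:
$k{\left(H \right)} = H + H^{2}$ ($k{\left(H \right)} = H^{2} + H = H + H^{2}$)
$p{\left(C \right)} = 506 C$ ($p{\left(C \right)} = 253 \cdot 2 C = 506 C$)
$\frac{h{\left(-184,k{\left(4 \right)} \right)}}{p{\left(-23 \right)}} = \frac{4 \left(1 + 4\right)}{506 \left(-23\right)} = \frac{4 \cdot 5}{-11638} = 20 \left(- \frac{1}{11638}\right) = - \frac{10}{5819}$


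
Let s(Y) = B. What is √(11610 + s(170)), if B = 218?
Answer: 2*√2957 ≈ 108.76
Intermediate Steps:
s(Y) = 218
√(11610 + s(170)) = √(11610 + 218) = √11828 = 2*√2957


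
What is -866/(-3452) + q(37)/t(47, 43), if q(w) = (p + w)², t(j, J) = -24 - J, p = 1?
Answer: -2463333/115642 ≈ -21.301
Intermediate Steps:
q(w) = (1 + w)²
-866/(-3452) + q(37)/t(47, 43) = -866/(-3452) + (1 + 37)²/(-24 - 1*43) = -866*(-1/3452) + 38²/(-24 - 43) = 433/1726 + 1444/(-67) = 433/1726 + 1444*(-1/67) = 433/1726 - 1444/67 = -2463333/115642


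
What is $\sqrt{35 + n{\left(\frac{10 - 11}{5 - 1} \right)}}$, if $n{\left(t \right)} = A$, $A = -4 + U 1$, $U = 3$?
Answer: $\sqrt{34} \approx 5.8309$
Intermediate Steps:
$A = -1$ ($A = -4 + 3 \cdot 1 = -4 + 3 = -1$)
$n{\left(t \right)} = -1$
$\sqrt{35 + n{\left(\frac{10 - 11}{5 - 1} \right)}} = \sqrt{35 - 1} = \sqrt{34}$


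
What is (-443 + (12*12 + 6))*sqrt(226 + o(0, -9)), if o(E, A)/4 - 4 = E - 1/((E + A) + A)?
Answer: -586*sqrt(545)/3 ≈ -4560.1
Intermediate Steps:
o(E, A) = 16 - 4/(E + 2*A) + 4*E (o(E, A) = 16 + 4*(E - 1/((E + A) + A)) = 16 + 4*(E - 1/((A + E) + A)) = 16 + 4*(E - 1/(E + 2*A)) = 16 + (-4/(E + 2*A) + 4*E) = 16 - 4/(E + 2*A) + 4*E)
(-443 + (12*12 + 6))*sqrt(226 + o(0, -9)) = (-443 + (12*12 + 6))*sqrt(226 + 4*(-1 + 0**2 + 4*0 + 8*(-9) + 2*(-9)*0)/(0 + 2*(-9))) = (-443 + (144 + 6))*sqrt(226 + 4*(-1 + 0 + 0 - 72 + 0)/(0 - 18)) = (-443 + 150)*sqrt(226 + 4*(-73)/(-18)) = -293*sqrt(226 + 4*(-1/18)*(-73)) = -293*sqrt(226 + 146/9) = -586*sqrt(545)/3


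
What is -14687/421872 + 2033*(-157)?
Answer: -134653541519/421872 ≈ -3.1918e+5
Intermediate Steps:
-14687/421872 + 2033*(-157) = -14687*1/421872 - 319181 = -14687/421872 - 319181 = -134653541519/421872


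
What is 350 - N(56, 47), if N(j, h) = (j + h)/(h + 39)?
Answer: 29997/86 ≈ 348.80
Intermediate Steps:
N(j, h) = (h + j)/(39 + h)
350 - N(56, 47) = 350 - (47 + 56)/(39 + 47) = 350 - 103/86 = 29997/86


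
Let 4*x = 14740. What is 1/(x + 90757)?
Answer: 1/94442 ≈ 1.0589e-5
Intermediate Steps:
x = 3685 (x = (¼)*14740 = 3685)
1/(x + 90757) = 1/(3685 + 90757) = 1/94442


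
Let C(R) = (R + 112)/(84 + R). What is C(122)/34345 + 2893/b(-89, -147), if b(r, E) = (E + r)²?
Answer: 10240605187/197026549360 ≈ 0.051976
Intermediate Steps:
C(R) = (112 + R)/(84 + R)
C(122)/34345 + 2893/b(-89, -147) = ((112 + 122)/(84 + 122))/34345 + 2893/((-147 - 89)²) = (234/206)*(1/34345) + 2893/((-236)²) = ((1/206)*234)*(1/34345) + 2893/55696 = (117/103)*(1/34345) + 2893*(1/55696) = 117/3537535 + 2893/55696 = 10240605187/197026549360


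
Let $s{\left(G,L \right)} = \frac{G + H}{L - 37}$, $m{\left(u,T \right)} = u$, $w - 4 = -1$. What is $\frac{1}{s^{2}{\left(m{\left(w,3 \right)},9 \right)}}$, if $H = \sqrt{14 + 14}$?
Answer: $\frac{29008}{361} - \frac{9408 \sqrt{7}}{361} \approx 11.404$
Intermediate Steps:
$H = 2 \sqrt{7}$ ($H = \sqrt{28} = 2 \sqrt{7} \approx 5.2915$)
$w = 3$ ($w = 4 - 1 = 3$)
$s{\left(G,L \right)} = \frac{G + 2 \sqrt{7}}{-37 + L}$ ($s{\left(G,L \right)} = \frac{G + 2 \sqrt{7}}{L - 37} = \frac{G + 2 \sqrt{7}}{-37 + L}$)
$\frac{1}{s^{2}{\left(m{\left(w,3 \right)},9 \right)}} = \frac{1}{\left(\frac{3 + 2 \sqrt{7}}{-37 + 9}\right)^{2}} = \frac{1}{\left(\frac{3 + 2 \sqrt{7}}{-28}\right)^{2}} = \frac{1}{\left(- \frac{3 + 2 \sqrt{7}}{28}\right)^{2}} = \frac{1}{\left(- \frac{3}{28} - \frac{\sqrt{7}}{14}\right)^{2}}$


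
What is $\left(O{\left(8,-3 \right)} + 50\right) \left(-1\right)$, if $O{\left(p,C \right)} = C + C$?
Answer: $-44$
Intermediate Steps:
$O{\left(p,C \right)} = 2 C$
$\left(O{\left(8,-3 \right)} + 50\right) \left(-1\right) = \left(2 \left(-3\right) + 50\right) \left(-1\right) = \left(-6 + 50\right) \left(-1\right) = 44 \left(-1\right) = -44$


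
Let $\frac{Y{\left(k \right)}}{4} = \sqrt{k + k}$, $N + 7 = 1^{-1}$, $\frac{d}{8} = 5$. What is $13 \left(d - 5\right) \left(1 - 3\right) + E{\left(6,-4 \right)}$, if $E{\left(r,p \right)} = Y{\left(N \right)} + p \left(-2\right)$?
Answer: $-902 + 8 i \sqrt{3} \approx -902.0 + 13.856 i$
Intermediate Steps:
$d = 40$ ($d = 8 \cdot 5 = 40$)
$N = -6$ ($N = -7 + 1^{-1} = -7 + 1 = -6$)
$Y{\left(k \right)} = 4 \sqrt{2} \sqrt{k}$ ($Y{\left(k \right)} = 4 \sqrt{k + k} = 4 \sqrt{2 k} = 4 \sqrt{2} \sqrt{k}$)
$E{\left(r,p \right)} = - 2 p + 8 i \sqrt{3}$ ($E{\left(r,p \right)} = 4 \sqrt{2} \sqrt{-6} + p \left(-2\right) = 4 \sqrt{2} i \sqrt{6} - 2 p = 8 i \sqrt{3} - 2 p = - 2 p + 8 i \sqrt{3}$)
$13 \left(d - 5\right) \left(1 - 3\right) + E{\left(6,-4 \right)} = 13 \left(40 - 5\right) \left(1 - 3\right) + \left(\left(-2\right) \left(-4\right) + 8 i \sqrt{3}\right) = 13 \cdot 35 \left(1 - 3\right) + \left(8 + 8 i \sqrt{3}\right) = 13 \cdot 35 \left(-2\right) + \left(8 + 8 i \sqrt{3}\right) = 13 \left(-70\right) + \left(8 + 8 i \sqrt{3}\right) = -910 + \left(8 + 8 i \sqrt{3}\right) = -902 + 8 i \sqrt{3}$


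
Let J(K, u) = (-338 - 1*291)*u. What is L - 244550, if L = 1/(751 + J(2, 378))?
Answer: -57961040051/237011 ≈ -2.4455e+5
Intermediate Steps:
J(K, u) = -629*u (J(K, u) = (-338 - 291)*u = -629*u)
L = -1/237011 (L = 1/(751 - 629*378) = 1/(751 - 237762) = 1/(-237011) = -1/237011 ≈ -4.2192e-6)
L - 244550 = -1/237011 - 244550 = -57961040051/237011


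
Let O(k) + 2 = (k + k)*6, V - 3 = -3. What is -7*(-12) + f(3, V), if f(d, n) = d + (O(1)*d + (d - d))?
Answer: 117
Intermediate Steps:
V = 0 (V = 3 - 3 = 0)
O(k) = -2 + 12*k (O(k) = -2 + (k + k)*6 = -2 + (2*k)*6 = -2 + 12*k)
f(d, n) = 11*d (f(d, n) = d + ((-2 + 12*1)*d + (d - d)) = d + ((-2 + 12)*d + 0) = d + (10*d + 0) = d + 10*d = 11*d)
-7*(-12) + f(3, V) = -7*(-12) + 11*3 = 84 + 33 = 117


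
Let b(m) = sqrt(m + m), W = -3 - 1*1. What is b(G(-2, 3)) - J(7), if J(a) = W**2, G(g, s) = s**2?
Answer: -16 + 3*sqrt(2) ≈ -11.757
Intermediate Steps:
W = -4 (W = -3 - 1 = -4)
b(m) = sqrt(2)*sqrt(m) (b(m) = sqrt(2*m) = sqrt(2)*sqrt(m))
J(a) = 16 (J(a) = (-4)**2 = 16)
b(G(-2, 3)) - J(7) = sqrt(2)*sqrt(3**2) - 1*16 = sqrt(2)*sqrt(9) - 16 = sqrt(2)*3 - 16 = 3*sqrt(2) - 16 = -16 + 3*sqrt(2)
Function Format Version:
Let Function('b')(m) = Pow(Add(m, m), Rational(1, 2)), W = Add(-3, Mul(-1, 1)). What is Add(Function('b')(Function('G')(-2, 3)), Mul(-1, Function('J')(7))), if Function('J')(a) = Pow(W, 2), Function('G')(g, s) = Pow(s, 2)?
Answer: Add(-16, Mul(3, Pow(2, Rational(1, 2)))) ≈ -11.757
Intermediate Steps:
W = -4 (W = Add(-3, -1) = -4)
Function('b')(m) = Mul(Pow(2, Rational(1, 2)), Pow(m, Rational(1, 2))) (Function('b')(m) = Pow(Mul(2, m), Rational(1, 2)) = Mul(Pow(2, Rational(1, 2)), Pow(m, Rational(1, 2))))
Function('J')(a) = 16 (Function('J')(a) = Pow(-4, 2) = 16)
Add(Function('b')(Function('G')(-2, 3)), Mul(-1, Function('J')(7))) = Add(Mul(Pow(2, Rational(1, 2)), Pow(Pow(3, 2), Rational(1, 2))), Mul(-1, 16)) = Add(Mul(Pow(2, Rational(1, 2)), Pow(9, Rational(1, 2))), -16) = Add(Mul(Pow(2, Rational(1, 2)), 3), -16) = Add(Mul(3, Pow(2, Rational(1, 2))), -16) = Add(-16, Mul(3, Pow(2, Rational(1, 2))))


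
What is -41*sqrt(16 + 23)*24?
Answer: -984*sqrt(39) ≈ -6145.1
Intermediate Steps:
-41*sqrt(16 + 23)*24 = -41*sqrt(39)*24 = -984*sqrt(39)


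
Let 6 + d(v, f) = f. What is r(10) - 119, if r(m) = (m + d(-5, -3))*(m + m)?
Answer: -99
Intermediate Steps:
d(v, f) = -6 + f
r(m) = 2*m*(-9 + m) (r(m) = (m + (-6 - 3))*(m + m) = (m - 9)*(2*m) = (-9 + m)*(2*m) = 2*m*(-9 + m))
r(10) - 119 = 2*10*(-9 + 10) - 119 = 2*10*1 - 119 = 20 - 119 = -99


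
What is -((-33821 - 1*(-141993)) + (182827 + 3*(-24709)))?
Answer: -216872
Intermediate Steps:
-((-33821 - 1*(-141993)) + (182827 + 3*(-24709))) = -((-33821 + 141993) + (182827 - 74127)) = -(108172 + 108700) = -1*216872 = -216872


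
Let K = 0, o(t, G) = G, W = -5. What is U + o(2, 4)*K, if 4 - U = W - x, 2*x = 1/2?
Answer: 37/4 ≈ 9.2500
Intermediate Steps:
x = ¼ (x = (½)/2 = (½)*(½) = ¼ ≈ 0.25000)
U = 37/4 (U = 4 - (-5 - 1*¼) = 4 - (-5 - ¼) = 4 - 1*(-21/4) = 4 + 21/4 = 37/4 ≈ 9.2500)
U + o(2, 4)*K = 37/4 + 4*0 = 37/4 + 0 = 37/4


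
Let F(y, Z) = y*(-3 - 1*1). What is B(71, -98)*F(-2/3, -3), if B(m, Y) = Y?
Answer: -784/3 ≈ -261.33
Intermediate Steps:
F(y, Z) = -4*y (F(y, Z) = y*(-3 - 1) = y*(-4) = -4*y)
B(71, -98)*F(-2/3, -3) = -(-392)*(-2/3) = -(-392)*(-2*⅓) = -(-392)*(-2)/3 = -98*8/3 = -784/3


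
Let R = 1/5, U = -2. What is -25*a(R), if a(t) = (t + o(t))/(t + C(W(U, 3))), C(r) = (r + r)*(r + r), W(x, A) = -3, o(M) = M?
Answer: -50/181 ≈ -0.27624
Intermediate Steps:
R = 1/5 ≈ 0.20000
C(r) = 4*r**2 (C(r) = (2*r)*(2*r) = 4*r**2)
a(t) = 2*t/(36 + t) (a(t) = (t + t)/(t + 4*(-3)**2) = (2*t)/(t + 4*9) = (2*t)/(t + 36) = (2*t)/(36 + t) = 2*t/(36 + t))
-25*a(R) = -50/(5*(36 + 1/5)) = -50/(5*181/5) = -50*5/(5*181) = -25*2/181 = -50/181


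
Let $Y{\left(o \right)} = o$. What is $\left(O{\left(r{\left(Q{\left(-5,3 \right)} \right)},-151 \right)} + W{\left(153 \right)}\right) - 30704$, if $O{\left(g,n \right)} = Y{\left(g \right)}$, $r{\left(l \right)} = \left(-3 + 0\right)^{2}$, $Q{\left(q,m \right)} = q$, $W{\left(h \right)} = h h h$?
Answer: $3550882$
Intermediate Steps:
$W{\left(h \right)} = h^{3}$ ($W{\left(h \right)} = h^{2} h = h^{3}$)
$r{\left(l \right)} = 9$ ($r{\left(l \right)} = \left(-3\right)^{2} = 9$)
$O{\left(g,n \right)} = g$
$\left(O{\left(r{\left(Q{\left(-5,3 \right)} \right)},-151 \right)} + W{\left(153 \right)}\right) - 30704 = \left(9 + 153^{3}\right) - 30704 = \left(9 + 3581577\right) - 30704 = 3581586 - 30704 = 3550882$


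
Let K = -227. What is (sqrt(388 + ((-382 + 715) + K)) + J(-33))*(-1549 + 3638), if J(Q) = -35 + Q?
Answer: -142052 + 2089*sqrt(494) ≈ -95622.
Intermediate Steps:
(sqrt(388 + ((-382 + 715) + K)) + J(-33))*(-1549 + 3638) = (sqrt(388 + ((-382 + 715) - 227)) + (-35 - 33))*(-1549 + 3638) = (sqrt(388 + (333 - 227)) - 68)*2089 = (sqrt(388 + 106) - 68)*2089 = (sqrt(494) - 68)*2089 = (-68 + sqrt(494))*2089 = -142052 + 2089*sqrt(494)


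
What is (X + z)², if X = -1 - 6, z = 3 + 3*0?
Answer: 16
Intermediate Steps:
z = 3 (z = 3 + 0 = 3)
X = -7
(X + z)² = (-7 + 3)² = (-4)² = 16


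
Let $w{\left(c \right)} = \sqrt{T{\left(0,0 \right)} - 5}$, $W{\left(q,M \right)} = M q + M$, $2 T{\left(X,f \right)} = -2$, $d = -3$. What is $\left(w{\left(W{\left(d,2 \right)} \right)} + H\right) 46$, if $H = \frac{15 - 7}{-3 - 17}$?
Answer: $- \frac{92}{5} + 46 i \sqrt{6} \approx -18.4 + 112.68 i$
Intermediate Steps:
$T{\left(X,f \right)} = -1$ ($T{\left(X,f \right)} = \frac{1}{2} \left(-2\right) = -1$)
$W{\left(q,M \right)} = M + M q$
$H = - \frac{2}{5}$ ($H = \frac{8}{-20} = 8 \left(- \frac{1}{20}\right) = - \frac{2}{5} \approx -0.4$)
$w{\left(c \right)} = i \sqrt{6}$ ($w{\left(c \right)} = \sqrt{-1 - 5} = \sqrt{-6} = i \sqrt{6}$)
$\left(w{\left(W{\left(d,2 \right)} \right)} + H\right) 46 = \left(i \sqrt{6} - \frac{2}{5}\right) 46 = \left(- \frac{2}{5} + i \sqrt{6}\right) 46 = - \frac{92}{5} + 46 i \sqrt{6}$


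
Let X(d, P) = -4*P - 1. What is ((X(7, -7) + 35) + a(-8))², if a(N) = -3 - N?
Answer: 4489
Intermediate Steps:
X(d, P) = -1 - 4*P
((X(7, -7) + 35) + a(-8))² = (((-1 - 4*(-7)) + 35) + (-3 - 1*(-8)))² = (((-1 + 28) + 35) + (-3 + 8))² = ((27 + 35) + 5)² = (62 + 5)² = 67² = 4489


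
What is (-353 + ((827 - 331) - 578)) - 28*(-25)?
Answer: 265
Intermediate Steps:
(-353 + ((827 - 331) - 578)) - 28*(-25) = (-353 + (496 - 578)) + 700 = (-353 - 82) + 700 = -435 + 700 = 265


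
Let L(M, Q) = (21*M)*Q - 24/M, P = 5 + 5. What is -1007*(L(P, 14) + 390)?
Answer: -16754466/5 ≈ -3.3509e+6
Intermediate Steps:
P = 10
L(M, Q) = -24/M + 21*M*Q (L(M, Q) = 21*M*Q - 24/M = -24/M + 21*M*Q)
-1007*(L(P, 14) + 390) = -1007*((-24/10 + 21*10*14) + 390) = -1007*((-24*⅒ + 2940) + 390) = -1007*((-12/5 + 2940) + 390) = -1007*(14688/5 + 390) = -1007*16638/5 = -16754466/5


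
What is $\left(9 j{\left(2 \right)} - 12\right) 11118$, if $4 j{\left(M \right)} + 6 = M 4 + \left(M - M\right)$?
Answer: $-83385$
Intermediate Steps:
$j{\left(M \right)} = - \frac{3}{2} + M$ ($j{\left(M \right)} = - \frac{3}{2} + \frac{M 4 + \left(M - M\right)}{4} = - \frac{3}{2} + \frac{4 M + 0}{4} = - \frac{3}{2} + \frac{4 M}{4} = - \frac{3}{2} + M$)
$\left(9 j{\left(2 \right)} - 12\right) 11118 = \left(9 \left(- \frac{3}{2} + 2\right) - 12\right) 11118 = \left(9 \cdot \frac{1}{2} - 12\right) 11118 = \left(\frac{9}{2} - 12\right) 11118 = \left(- \frac{15}{2}\right) 11118 = -83385$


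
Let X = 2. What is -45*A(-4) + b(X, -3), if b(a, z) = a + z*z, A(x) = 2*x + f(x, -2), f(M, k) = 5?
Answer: 146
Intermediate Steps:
A(x) = 5 + 2*x (A(x) = 2*x + 5 = 5 + 2*x)
b(a, z) = a + z**2
-45*A(-4) + b(X, -3) = -45*(5 + 2*(-4)) + (2 + (-3)**2) = -45*(5 - 8) + (2 + 9) = -45*(-3) + 11 = 135 + 11 = 146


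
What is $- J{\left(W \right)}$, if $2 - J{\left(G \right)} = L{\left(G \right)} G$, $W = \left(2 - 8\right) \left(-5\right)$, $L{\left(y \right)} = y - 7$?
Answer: $688$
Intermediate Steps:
$L{\left(y \right)} = -7 + y$ ($L{\left(y \right)} = y - 7 = -7 + y$)
$W = 30$ ($W = \left(-6\right) \left(-5\right) = 30$)
$J{\left(G \right)} = 2 - G \left(-7 + G\right)$ ($J{\left(G \right)} = 2 - \left(-7 + G\right) G = 2 - G \left(-7 + G\right)$)
$- J{\left(W \right)} = - (2 - 30 \left(-7 + 30\right)) = - (2 - 30 \cdot 23) = - (2 - 690) = \left(-1\right) \left(-688\right) = 688$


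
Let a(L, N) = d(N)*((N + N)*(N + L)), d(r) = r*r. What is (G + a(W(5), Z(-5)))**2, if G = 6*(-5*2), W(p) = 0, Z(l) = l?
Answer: 1416100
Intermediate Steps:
d(r) = r**2
a(L, N) = 2*N**3*(L + N) (a(L, N) = N**2*((N + N)*(N + L)) = N**2*((2*N)*(L + N)) = N**2*(2*N*(L + N)) = 2*N**3*(L + N))
G = -60 (G = 6*(-10) = -60)
(G + a(W(5), Z(-5)))**2 = (-60 + 2*(-5)**3*(0 - 5))**2 = (-60 + 2*(-125)*(-5))**2 = (-60 + 1250)**2 = 1190**2 = 1416100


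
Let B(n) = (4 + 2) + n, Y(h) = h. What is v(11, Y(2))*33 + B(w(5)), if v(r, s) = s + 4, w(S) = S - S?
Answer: 204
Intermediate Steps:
w(S) = 0
v(r, s) = 4 + s
B(n) = 6 + n
v(11, Y(2))*33 + B(w(5)) = (4 + 2)*33 + (6 + 0) = 6*33 + 6 = 198 + 6 = 204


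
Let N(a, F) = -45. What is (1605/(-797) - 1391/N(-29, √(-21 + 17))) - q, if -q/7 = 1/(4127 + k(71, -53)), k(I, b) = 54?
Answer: 4333447817/149951565 ≈ 28.899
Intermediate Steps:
q = -7/4181 (q = -7/(4127 + 54) = -7/4181 ≈ -0.0016742)
(1605/(-797) - 1391/N(-29, √(-21 + 17))) - q = (1605/(-797) - 1391/(-45)) - 1*(-7/4181) = (1605*(-1/797) - 1391*(-1/45)) + 7/4181 = (-1605/797 + 1391/45) + 7/4181 = 1036402/35865 + 7/4181 = 4333447817/149951565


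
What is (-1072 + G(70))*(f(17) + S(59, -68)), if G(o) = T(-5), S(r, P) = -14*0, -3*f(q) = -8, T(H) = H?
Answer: -2872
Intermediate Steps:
f(q) = 8/3 (f(q) = -⅓*(-8) = 8/3)
S(r, P) = 0
G(o) = -5
(-1072 + G(70))*(f(17) + S(59, -68)) = (-1072 - 5)*(8/3 + 0) = -1077*8/3 = -2872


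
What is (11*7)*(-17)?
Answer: -1309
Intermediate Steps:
(11*7)*(-17) = 77*(-17) = -1309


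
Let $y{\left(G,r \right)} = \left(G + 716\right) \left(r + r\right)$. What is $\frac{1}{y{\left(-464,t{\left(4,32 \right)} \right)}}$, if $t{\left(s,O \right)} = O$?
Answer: $\frac{1}{16128} \approx 6.2004 \cdot 10^{-5}$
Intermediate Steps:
$y{\left(G,r \right)} = 2 r \left(716 + G\right)$ ($y{\left(G,r \right)} = \left(716 + G\right) 2 r = 2 r \left(716 + G\right)$)
$\frac{1}{y{\left(-464,t{\left(4,32 \right)} \right)}} = \frac{1}{2 \cdot 32 \left(716 - 464\right)} = \frac{1}{2 \cdot 32 \cdot 252} = \frac{1}{16128}$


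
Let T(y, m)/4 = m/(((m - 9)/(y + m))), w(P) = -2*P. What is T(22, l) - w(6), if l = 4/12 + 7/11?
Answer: 7916/8745 ≈ 0.90520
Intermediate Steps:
l = 32/33 (l = 4*(1/12) + 7*(1/11) = ⅓ + 7/11 = 32/33 ≈ 0.96970)
T(y, m) = 4*m*(m + y)/(-9 + m) (T(y, m) = 4*(m/(((m - 9)/(y + m)))) = 4*(m/(((-9 + m)/(m + y)))) = 4*(m*((m + y)/(-9 + m))) = 4*(m*(m + y)/(-9 + m)) = 4*m*(m + y)/(-9 + m))
T(22, l) - w(6) = 4*(32/33)*(32/33 + 22)/(-9 + 32/33) - (-2)*6 = 4*(32/33)*(758/33)/(-265/33) - 1*(-12) = 4*(32/33)*(-33/265)*(758/33) + 12 = -97024/8745 + 12 = 7916/8745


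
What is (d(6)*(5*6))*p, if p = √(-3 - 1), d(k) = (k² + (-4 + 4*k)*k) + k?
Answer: 9720*I ≈ 9720.0*I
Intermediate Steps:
d(k) = k + k² + k*(-4 + 4*k) (d(k) = (k² + k*(-4 + 4*k)) + k = k + k² + k*(-4 + 4*k))
p = 2*I (p = √(-4) = 2*I ≈ 2.0*I)
(d(6)*(5*6))*p = ((6*(-3 + 5*6))*(5*6))*(2*I) = ((6*(-3 + 30))*30)*(2*I) = ((6*27)*30)*(2*I) = (162*30)*(2*I) = 4860*(2*I) = 9720*I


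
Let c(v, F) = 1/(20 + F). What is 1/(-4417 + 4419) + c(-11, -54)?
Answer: 8/17 ≈ 0.47059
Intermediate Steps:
1/(-4417 + 4419) + c(-11, -54) = 1/(-4417 + 4419) + 1/(20 - 54) = 1/2 + 1/(-34) = ½ - 1/34 = 8/17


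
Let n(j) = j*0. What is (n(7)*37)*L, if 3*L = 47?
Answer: 0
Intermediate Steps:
n(j) = 0
L = 47/3 (L = (1/3)*47 = 47/3 ≈ 15.667)
(n(7)*37)*L = (0*37)*(47/3) = 0*(47/3) = 0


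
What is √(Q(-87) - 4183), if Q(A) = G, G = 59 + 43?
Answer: I*√4081 ≈ 63.883*I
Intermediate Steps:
G = 102
Q(A) = 102
√(Q(-87) - 4183) = √(102 - 4183) = √(-4081) = I*√4081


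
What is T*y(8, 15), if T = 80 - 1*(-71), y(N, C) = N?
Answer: 1208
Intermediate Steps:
T = 151 (T = 80 + 71 = 151)
T*y(8, 15) = 151*8 = 1208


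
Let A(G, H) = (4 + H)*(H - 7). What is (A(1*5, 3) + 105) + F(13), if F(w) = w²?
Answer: 246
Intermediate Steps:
A(G, H) = (-7 + H)*(4 + H) (A(G, H) = (4 + H)*(-7 + H) = (-7 + H)*(4 + H))
(A(1*5, 3) + 105) + F(13) = ((-28 + 3² - 3*3) + 105) + 13² = ((-28 + 9 - 9) + 105) + 169 = (-28 + 105) + 169 = 77 + 169 = 246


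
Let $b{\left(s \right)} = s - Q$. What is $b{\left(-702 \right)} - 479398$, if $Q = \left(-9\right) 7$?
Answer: $-480037$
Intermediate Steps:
$Q = -63$
$b{\left(s \right)} = 63 + s$ ($b{\left(s \right)} = s - -63 = s + 63 = 63 + s$)
$b{\left(-702 \right)} - 479398 = \left(63 - 702\right) - 479398 = -639 - 479398 = -480037$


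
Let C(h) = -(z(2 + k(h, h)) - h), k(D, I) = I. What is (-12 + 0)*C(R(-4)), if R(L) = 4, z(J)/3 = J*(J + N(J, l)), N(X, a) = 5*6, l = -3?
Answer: 7728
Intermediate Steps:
N(X, a) = 30
z(J) = 3*J*(30 + J) (z(J) = 3*(J*(J + 30)) = 3*(J*(30 + J)) = 3*J*(30 + J))
C(h) = h - 3*(2 + h)*(32 + h) (C(h) = -(3*(2 + h)*(30 + (2 + h)) - h) = -(3*(2 + h)*(32 + h) - h) = -(-h + 3*(2 + h)*(32 + h)) = h - 3*(2 + h)*(32 + h))
(-12 + 0)*C(R(-4)) = (-12 + 0)*(4 - 3*(2 + 4)*(32 + 4)) = -12*(4 - 3*6*36) = -12*(4 - 648) = -12*(-644) = 7728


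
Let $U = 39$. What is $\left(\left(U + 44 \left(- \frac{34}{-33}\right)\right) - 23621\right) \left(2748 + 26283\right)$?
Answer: $-683292970$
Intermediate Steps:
$\left(\left(U + 44 \left(- \frac{34}{-33}\right)\right) - 23621\right) \left(2748 + 26283\right) = \left(\left(39 + 44 \left(- \frac{34}{-33}\right)\right) - 23621\right) \left(2748 + 26283\right) = \left(\left(39 + 44 \left(\left(-34\right) \left(- \frac{1}{33}\right)\right)\right) - 23621\right) 29031 = \left(\left(39 + 44 \cdot \frac{34}{33}\right) - 23621\right) 29031 = \left(\left(39 + \frac{136}{3}\right) - 23621\right) 29031 = \left(\frac{253}{3} - 23621\right) 29031 = \left(- \frac{70610}{3}\right) 29031 = -683292970$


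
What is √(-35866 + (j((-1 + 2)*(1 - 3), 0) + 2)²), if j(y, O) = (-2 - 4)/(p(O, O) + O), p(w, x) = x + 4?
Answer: I*√143463/2 ≈ 189.38*I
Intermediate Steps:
p(w, x) = 4 + x
j(y, O) = -6/(4 + 2*O) (j(y, O) = (-2 - 4)/((4 + O) + O) = -6/(4 + 2*O))
√(-35866 + (j((-1 + 2)*(1 - 3), 0) + 2)²) = √(-35866 + (-3/(2 + 0) + 2)²) = √(-35866 + (-3/2 + 2)²) = √(-35866 + (½)²) = √(-35866 + ¼) = √(-143463/4) = I*√143463/2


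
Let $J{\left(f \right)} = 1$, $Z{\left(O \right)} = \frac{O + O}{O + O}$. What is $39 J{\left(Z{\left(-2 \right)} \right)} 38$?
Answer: $1482$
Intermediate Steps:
$Z{\left(O \right)} = 1$ ($Z{\left(O \right)} = \frac{2 O}{2 O} = 2 O \frac{1}{2 O} = 1$)
$39 J{\left(Z{\left(-2 \right)} \right)} 38 = 39 \cdot 1 \cdot 38 = 39 \cdot 38 = 1482$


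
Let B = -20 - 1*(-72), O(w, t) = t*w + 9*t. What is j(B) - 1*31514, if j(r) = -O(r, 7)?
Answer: -31941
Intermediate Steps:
O(w, t) = 9*t + t*w
B = 52 (B = -20 + 72 = 52)
j(r) = -63 - 7*r (j(r) = -7*(9 + r) = -(63 + 7*r) = -63 - 7*r)
j(B) - 1*31514 = (-63 - 7*52) - 1*31514 = (-63 - 364) - 31514 = -427 - 31514 = -31941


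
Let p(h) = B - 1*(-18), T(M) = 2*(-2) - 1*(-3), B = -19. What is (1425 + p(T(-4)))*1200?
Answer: 1708800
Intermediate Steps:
T(M) = -1 (T(M) = -4 + 3 = -1)
p(h) = -1 (p(h) = -19 - 1*(-18) = -19 + 18 = -1)
(1425 + p(T(-4)))*1200 = (1425 - 1)*1200 = 1424*1200 = 1708800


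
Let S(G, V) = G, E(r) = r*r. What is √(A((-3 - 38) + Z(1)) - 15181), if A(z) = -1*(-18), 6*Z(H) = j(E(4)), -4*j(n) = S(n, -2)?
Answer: I*√15163 ≈ 123.14*I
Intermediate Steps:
E(r) = r²
j(n) = -n/4
Z(H) = -⅔ (Z(H) = (-¼*4²)/6 = (-¼*16)/6 = (⅙)*(-4) = -⅔)
A(z) = 18
√(A((-3 - 38) + Z(1)) - 15181) = √(18 - 15181) = √(-15163) = I*√15163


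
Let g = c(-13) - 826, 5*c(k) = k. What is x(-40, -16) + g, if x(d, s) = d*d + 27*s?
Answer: 1697/5 ≈ 339.40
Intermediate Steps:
x(d, s) = d² + 27*s
c(k) = k/5
g = -4143/5 (g = (⅕)*(-13) - 826 = -13/5 - 826 = -4143/5 ≈ -828.60)
x(-40, -16) + g = ((-40)² + 27*(-16)) - 4143/5 = (1600 - 432) - 4143/5 = 1168 - 4143/5 = 1697/5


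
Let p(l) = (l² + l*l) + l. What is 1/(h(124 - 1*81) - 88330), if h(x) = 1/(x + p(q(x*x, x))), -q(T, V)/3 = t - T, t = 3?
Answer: -61344469/5418556946769 ≈ -1.1321e-5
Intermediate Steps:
q(T, V) = -9 + 3*T (q(T, V) = -3*(3 - T) = -9 + 3*T)
p(l) = l + 2*l² (p(l) = (l² + l²) + l = 2*l² + l = l + 2*l²)
h(x) = 1/(x + (-17 + 6*x²)*(-9 + 3*x²)) (h(x) = 1/(x + (-9 + 3*(x*x))*(1 + 2*(-9 + 3*(x*x)))) = 1/(x + (-9 + 3*x²)*(1 + 2*(-9 + 3*x²))) = 1/(x + (-9 + 3*x²)*(1 + (-18 + 6*x²))) = 1/(x + (-9 + 3*x²)*(-17 + 6*x²)) = 1/(x + (-17 + 6*x²)*(-9 + 3*x²)))
1/(h(124 - 1*81) - 88330) = 1/(1/(153 + (124 - 1*81) - 105*(124 - 1*81)² + 18*(124 - 1*81)⁴) - 88330) = 1/(1/(153 + (124 - 81) - 105*(124 - 81)² + 18*(124 - 81)⁴) - 88330) = 1/(1/(153 + 43 - 105*43² + 18*43⁴) - 88330) = 1/(1/(153 + 43 - 105*1849 + 18*3418801) - 88330) = 1/(1/(153 + 43 - 194145 + 61538418) - 88330) = 1/(1/61344469 - 88330) = 1/(-5418556946769/61344469) = -61344469/5418556946769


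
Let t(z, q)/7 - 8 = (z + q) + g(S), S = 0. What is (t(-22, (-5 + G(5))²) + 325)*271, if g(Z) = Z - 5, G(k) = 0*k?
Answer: 99457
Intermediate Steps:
G(k) = 0
g(Z) = -5 + Z
t(z, q) = 21 + 7*q + 7*z (t(z, q) = 56 + 7*((z + q) + (-5 + 0)) = 56 + 7*((q + z) - 5) = 56 + 7*(-5 + q + z) = 56 + (-35 + 7*q + 7*z) = 21 + 7*q + 7*z)
(t(-22, (-5 + G(5))²) + 325)*271 = ((21 + 7*(-5 + 0)² + 7*(-22)) + 325)*271 = ((21 + 7*(-5)² - 154) + 325)*271 = ((21 + 7*25 - 154) + 325)*271 = ((21 + 175 - 154) + 325)*271 = (42 + 325)*271 = 367*271 = 99457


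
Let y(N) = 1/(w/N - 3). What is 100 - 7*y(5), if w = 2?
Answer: 1335/13 ≈ 102.69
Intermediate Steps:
y(N) = 1/(-3 + 2/N) (y(N) = 1/(2/N - 3) = 1/(-3 + 2/N))
100 - 7*y(5) = 100 - (-7)*5/(-2 + 3*5) = 100 - (-7)*5/(-2 + 15) = 100 - (-7)*5/13 = 100 - 7*(-5/13) = 100 + 35/13 = 1335/13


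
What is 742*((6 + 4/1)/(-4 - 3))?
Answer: -1060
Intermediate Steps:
742*((6 + 4/1)/(-4 - 3)) = 742*((6 + 4*1)/(-7)) = 742*((6 + 4)*(-⅐)) = 742*(10*(-⅐)) = 742*(-10/7) = -1060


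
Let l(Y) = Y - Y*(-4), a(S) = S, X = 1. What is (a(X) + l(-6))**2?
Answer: 841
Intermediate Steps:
l(Y) = 5*Y (l(Y) = Y - (-4)*Y = Y + 4*Y = 5*Y)
(a(X) + l(-6))**2 = (1 + 5*(-6))**2 = (1 - 30)**2 = (-29)**2 = 841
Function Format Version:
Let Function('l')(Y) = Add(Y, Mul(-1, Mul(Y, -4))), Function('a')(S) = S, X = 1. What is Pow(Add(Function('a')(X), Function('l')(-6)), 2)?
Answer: 841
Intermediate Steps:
Function('l')(Y) = Mul(5, Y) (Function('l')(Y) = Add(Y, Mul(-1, Mul(-4, Y))) = Add(Y, Mul(4, Y)) = Mul(5, Y))
Pow(Add(Function('a')(X), Function('l')(-6)), 2) = Pow(Add(1, Mul(5, -6)), 2) = Pow(Add(1, -30), 2) = Pow(-29, 2) = 841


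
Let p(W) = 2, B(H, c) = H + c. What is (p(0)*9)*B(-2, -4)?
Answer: -108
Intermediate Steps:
(p(0)*9)*B(-2, -4) = (2*9)*(-2 - 4) = 18*(-6) = -108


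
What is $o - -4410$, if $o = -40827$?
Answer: $-36417$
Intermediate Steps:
$o - -4410 = -40827 - -4410 = -40827 + 4410 = -36417$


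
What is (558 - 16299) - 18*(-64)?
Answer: -14589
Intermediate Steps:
(558 - 16299) - 18*(-64) = -15741 + 1152 = -14589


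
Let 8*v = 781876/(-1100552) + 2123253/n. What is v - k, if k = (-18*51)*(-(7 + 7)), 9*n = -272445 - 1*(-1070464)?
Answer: -22569729492088237/1756522812976 ≈ -12849.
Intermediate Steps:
n = 798019/9 (n = (-272445 - 1*(-1070464))/9 = (-272445 + 1070464)/9 = (1/9)*798019 = 798019/9 ≈ 88669.)
v = 5101700279315/1756522812976 (v = (781876/(-1100552) + 2123253/(798019/9))/8 = (781876*(-1/1100552) + 2123253*(9/798019))/8 = (-195469/275138 + 19109277/798019)/8 = (1/8)*(5101700279315/219565351622) = 5101700279315/1756522812976 ≈ 2.9044)
k = 12852 (k = -(-918)*14 = -918*(-14) = 12852)
v - k = 5101700279315/1756522812976 - 1*12852 = 5101700279315/1756522812976 - 12852 = -22569729492088237/1756522812976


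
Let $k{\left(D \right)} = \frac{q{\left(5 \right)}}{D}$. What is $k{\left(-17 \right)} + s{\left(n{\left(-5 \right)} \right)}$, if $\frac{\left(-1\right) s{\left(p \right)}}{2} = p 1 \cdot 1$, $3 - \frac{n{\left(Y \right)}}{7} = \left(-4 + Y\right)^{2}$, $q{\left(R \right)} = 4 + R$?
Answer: $\frac{18555}{17} \approx 1091.5$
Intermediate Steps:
$n{\left(Y \right)} = 21 - 7 \left(-4 + Y\right)^{2}$
$s{\left(p \right)} = - 2 p$ ($s{\left(p \right)} = - 2 p 1 \cdot 1 = - 2 p 1 = - 2 p$)
$k{\left(D \right)} = \frac{9}{D}$ ($k{\left(D \right)} = \frac{4 + 5}{D} = \frac{9}{D}$)
$k{\left(-17 \right)} + s{\left(n{\left(-5 \right)} \right)} = \frac{9}{-17} - 2 \left(21 - 7 \left(-4 - 5\right)^{2}\right) = 9 \left(- \frac{1}{17}\right) - 2 \left(21 - 7 \left(-9\right)^{2}\right) = - \frac{9}{17} - 2 \left(21 - 567\right) = - \frac{9}{17} - -1092 = - \frac{9}{17} + 1092 = \frac{18555}{17}$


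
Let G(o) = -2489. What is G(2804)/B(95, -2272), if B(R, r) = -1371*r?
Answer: -2489/3114912 ≈ -0.00079906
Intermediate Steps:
G(2804)/B(95, -2272) = -2489/((-1371*(-2272))) = -2489/3114912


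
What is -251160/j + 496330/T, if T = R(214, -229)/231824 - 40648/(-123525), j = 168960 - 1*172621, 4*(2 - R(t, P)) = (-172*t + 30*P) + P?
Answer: 29735008034707862040/22550362639709 ≈ 1.3186e+6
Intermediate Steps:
R(t, P) = 2 + 43*t - 31*P/4 (R(t, P) = 2 - ((-172*t + 30*P) + P)/4 = 2 - (-172*t + 31*P)/4 = 2 + (43*t - 31*P/4) = 2 + 43*t - 31*P/4)
j = -3661 (j = 168960 - 172621 = -3661)
T = 43117328183/114544238400 (T = (2 + 43*214 - 31/4*(-229))/231824 - 40648/(-123525) = (2 + 9202 + 7099/4)*(1/231824) - 40648*(-1/123525) = (43915/4)*(1/231824) + 40648/123525 = 43915/927296 + 40648/123525 = 43117328183/114544238400 ≈ 0.37643)
-251160/j + 496330/T = -251160/(-3661) + 496330/(43117328183/114544238400) = -251160*(-1/3661) + 496330*(114544238400/43117328183) = 35880/523 + 56851741845072000/43117328183 = 29735008034707862040/22550362639709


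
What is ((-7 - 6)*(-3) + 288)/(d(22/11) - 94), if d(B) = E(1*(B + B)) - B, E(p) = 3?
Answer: -109/31 ≈ -3.5161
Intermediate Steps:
d(B) = 3 - B
((-7 - 6)*(-3) + 288)/(d(22/11) - 94) = ((-7 - 6)*(-3) + 288)/((3 - 22/11) - 94) = (-13*(-3) + 288)/((3 - 22/11) - 94) = (39 + 288)/((3 - 1*2) - 94) = 327/((3 - 2) - 94) = 327/(1 - 94) = 327/(-93) = 327*(-1/93) = -109/31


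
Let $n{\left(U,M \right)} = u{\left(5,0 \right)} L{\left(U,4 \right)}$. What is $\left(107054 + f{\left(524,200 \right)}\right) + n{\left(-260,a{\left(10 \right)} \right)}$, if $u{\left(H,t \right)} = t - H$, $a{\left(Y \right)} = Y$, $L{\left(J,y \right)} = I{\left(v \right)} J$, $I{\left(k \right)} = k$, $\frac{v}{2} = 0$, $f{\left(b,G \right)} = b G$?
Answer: $211854$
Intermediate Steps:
$f{\left(b,G \right)} = G b$
$v = 0$ ($v = 2 \cdot 0 = 0$)
$L{\left(J,y \right)} = 0$ ($L{\left(J,y \right)} = 0 J = 0$)
$n{\left(U,M \right)} = 0$ ($n{\left(U,M \right)} = \left(0 - 5\right) 0 = \left(-5\right) 0 = 0$)
$\left(107054 + f{\left(524,200 \right)}\right) + n{\left(-260,a{\left(10 \right)} \right)} = \left(107054 + 200 \cdot 524\right) + 0 = \left(107054 + 104800\right) + 0 = 211854 + 0 = 211854$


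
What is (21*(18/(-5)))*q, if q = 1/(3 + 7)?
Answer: -189/25 ≈ -7.5600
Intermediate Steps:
q = ⅒ (q = 1/10 = ⅒ ≈ 0.10000)
(21*(18/(-5)))*q = (21*(18/(-5)))*(⅒) = (21*(18*(-⅕)))*(⅒) = (21*(-18/5))*(⅒) = -378/5*⅒ = -189/25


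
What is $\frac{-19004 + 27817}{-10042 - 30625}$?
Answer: $- \frac{8813}{40667} \approx -0.21671$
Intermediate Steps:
$\frac{-19004 + 27817}{-10042 - 30625} = \frac{8813}{-40667} = 8813 \left(- \frac{1}{40667}\right) = - \frac{8813}{40667}$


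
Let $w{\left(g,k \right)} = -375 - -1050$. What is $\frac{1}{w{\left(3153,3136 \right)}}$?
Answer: $\frac{1}{675} \approx 0.0014815$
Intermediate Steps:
$w{\left(g,k \right)} = 675$ ($w{\left(g,k \right)} = -375 + 1050 = 675$)
$\frac{1}{w{\left(3153,3136 \right)}} = \frac{1}{675}$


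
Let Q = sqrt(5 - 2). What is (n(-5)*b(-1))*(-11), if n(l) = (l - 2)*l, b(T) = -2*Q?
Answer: 770*sqrt(3) ≈ 1333.7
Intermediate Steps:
Q = sqrt(3) ≈ 1.7320
b(T) = -2*sqrt(3)
n(l) = l*(-2 + l) (n(l) = (-2 + l)*l = l*(-2 + l))
(n(-5)*b(-1))*(-11) = ((-5*(-2 - 5))*(-2*sqrt(3)))*(-11) = ((-5*(-7))*(-2*sqrt(3)))*(-11) = (35*(-2*sqrt(3)))*(-11) = -70*sqrt(3)*(-11) = 770*sqrt(3)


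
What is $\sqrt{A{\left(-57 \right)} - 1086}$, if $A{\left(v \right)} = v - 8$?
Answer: $i \sqrt{1151} \approx 33.926 i$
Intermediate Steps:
$A{\left(v \right)} = -8 + v$ ($A{\left(v \right)} = v - 8 = -8 + v$)
$\sqrt{A{\left(-57 \right)} - 1086} = \sqrt{\left(-8 - 57\right) - 1086} = \sqrt{-65 - 1086} = \sqrt{-1151} = i \sqrt{1151}$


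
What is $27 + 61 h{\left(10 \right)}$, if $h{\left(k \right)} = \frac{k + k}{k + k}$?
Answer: $88$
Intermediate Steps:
$h{\left(k \right)} = 1$ ($h{\left(k \right)} = \frac{2 k}{2 k} = 2 k \frac{1}{2 k} = 1$)
$27 + 61 h{\left(10 \right)} = 27 + 61 \cdot 1 = 27 + 61 = 88$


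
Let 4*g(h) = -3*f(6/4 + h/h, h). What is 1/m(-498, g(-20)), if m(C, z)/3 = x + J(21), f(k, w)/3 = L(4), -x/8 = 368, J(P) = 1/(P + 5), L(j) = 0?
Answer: -26/229629 ≈ -0.00011323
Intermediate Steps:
J(P) = 1/(5 + P)
x = -2944 (x = -8*368 = -2944)
f(k, w) = 0 (f(k, w) = 3*0 = 0)
g(h) = 0 (g(h) = (-3*0)/4 = (¼)*0 = 0)
m(C, z) = -229629/26 (m(C, z) = 3*(-2944 + 1/(5 + 21)) = 3*(-2944 + 1/26) = 3*(-76543/26) = -229629/26)
1/m(-498, g(-20)) = 1/(-229629/26) = -26/229629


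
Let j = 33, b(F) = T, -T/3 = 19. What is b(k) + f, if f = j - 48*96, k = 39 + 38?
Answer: -4632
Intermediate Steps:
k = 77
T = -57 (T = -3*19 = -57)
b(F) = -57
f = -4575 (f = 33 - 48*96 = 33 - 4608 = -4575)
b(k) + f = -57 - 4575 = -4632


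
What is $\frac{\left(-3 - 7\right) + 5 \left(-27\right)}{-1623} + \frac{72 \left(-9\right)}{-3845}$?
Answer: $\frac{1609229}{6240435} \approx 0.25787$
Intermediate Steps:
$\frac{\left(-3 - 7\right) + 5 \left(-27\right)}{-1623} + \frac{72 \left(-9\right)}{-3845} = \left(-10 - 135\right) \left(- \frac{1}{1623}\right) - - \frac{648}{3845} = \left(-145\right) \left(- \frac{1}{1623}\right) + \frac{648}{3845} = \frac{145}{1623} + \frac{648}{3845} = \frac{1609229}{6240435}$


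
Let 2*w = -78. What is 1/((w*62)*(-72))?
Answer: 1/174096 ≈ 5.7440e-6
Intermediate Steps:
w = -39 (w = (1/2)*(-78) = -39)
1/((w*62)*(-72)) = 1/(-39*62*(-72)) = 1/(-2418*(-72)) = 1/174096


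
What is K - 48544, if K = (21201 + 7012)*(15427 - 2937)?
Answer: 352331826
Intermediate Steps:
K = 352380370 (K = 28213*12490 = 352380370)
K - 48544 = 352380370 - 48544 = 352331826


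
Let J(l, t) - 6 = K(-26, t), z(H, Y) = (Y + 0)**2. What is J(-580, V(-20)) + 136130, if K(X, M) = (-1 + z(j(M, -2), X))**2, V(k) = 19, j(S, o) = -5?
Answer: 591761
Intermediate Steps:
z(H, Y) = Y**2
K(X, M) = (-1 + X**2)**2
J(l, t) = 455631 (J(l, t) = 6 + (-1 + (-26)**2)**2 = 6 + (-1 + 676)**2 = 6 + 675**2 = 6 + 455625 = 455631)
J(-580, V(-20)) + 136130 = 455631 + 136130 = 591761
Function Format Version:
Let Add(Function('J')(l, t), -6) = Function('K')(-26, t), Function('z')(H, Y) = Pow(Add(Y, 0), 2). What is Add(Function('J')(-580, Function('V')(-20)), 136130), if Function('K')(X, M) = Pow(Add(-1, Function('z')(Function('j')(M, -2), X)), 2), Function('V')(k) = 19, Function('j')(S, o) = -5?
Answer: 591761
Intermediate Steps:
Function('z')(H, Y) = Pow(Y, 2)
Function('K')(X, M) = Pow(Add(-1, Pow(X, 2)), 2)
Function('J')(l, t) = 455631 (Function('J')(l, t) = Add(6, Pow(Add(-1, Pow(-26, 2)), 2)) = Add(6, Pow(Add(-1, 676), 2)) = Add(6, Pow(675, 2)) = Add(6, 455625) = 455631)
Add(Function('J')(-580, Function('V')(-20)), 136130) = Add(455631, 136130) = 591761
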